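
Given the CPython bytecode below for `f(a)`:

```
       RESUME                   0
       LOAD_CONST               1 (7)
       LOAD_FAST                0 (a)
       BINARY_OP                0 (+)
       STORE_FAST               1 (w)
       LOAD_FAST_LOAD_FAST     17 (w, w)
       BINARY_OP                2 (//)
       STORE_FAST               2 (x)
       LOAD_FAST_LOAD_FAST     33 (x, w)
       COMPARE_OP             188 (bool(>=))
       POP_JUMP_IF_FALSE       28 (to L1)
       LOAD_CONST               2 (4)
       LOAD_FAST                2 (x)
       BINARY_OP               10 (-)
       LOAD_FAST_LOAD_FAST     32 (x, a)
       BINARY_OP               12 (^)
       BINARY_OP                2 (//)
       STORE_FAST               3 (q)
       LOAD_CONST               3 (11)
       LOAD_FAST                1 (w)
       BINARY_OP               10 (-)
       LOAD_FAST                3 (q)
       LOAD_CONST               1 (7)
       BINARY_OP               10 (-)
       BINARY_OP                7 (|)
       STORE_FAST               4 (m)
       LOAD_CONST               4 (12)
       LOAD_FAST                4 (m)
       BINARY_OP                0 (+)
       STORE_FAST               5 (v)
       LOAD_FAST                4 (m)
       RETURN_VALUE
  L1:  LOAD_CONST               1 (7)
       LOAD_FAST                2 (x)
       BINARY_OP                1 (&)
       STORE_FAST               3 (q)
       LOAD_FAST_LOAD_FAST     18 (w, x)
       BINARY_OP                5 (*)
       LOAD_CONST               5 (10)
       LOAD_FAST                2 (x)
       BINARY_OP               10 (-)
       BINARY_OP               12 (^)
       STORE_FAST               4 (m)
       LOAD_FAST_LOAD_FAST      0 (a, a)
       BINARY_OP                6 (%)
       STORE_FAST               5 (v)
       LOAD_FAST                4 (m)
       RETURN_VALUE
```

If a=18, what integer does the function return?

16

LOAD_CONST → push 7. Stack: [7]
LOAD_FAST a → push 18. Stack: [7, 18]
BINARY_OP + → 7 + 18 = 25. Stack: [25]
STORE_FAST w → w=25. Stack: []
LOAD_FAST_LOAD_FAST w,w → push 25,25. Stack: [25, 25]
BINARY_OP // → 25 // 25 = 1. Stack: [1]
STORE_FAST x → x=1. Stack: []
LOAD_FAST_LOAD_FAST x,w → push 1,25. Stack: [1, 25]
COMPARE_OP bool(>=) → 1 vs 25 = False. Stack: [False]
POP_JUMP_IF_FALSE → pop False; jump. Stack: []
LOAD_CONST → push 7. Stack: [7]
LOAD_FAST x → push 1. Stack: [7, 1]
BINARY_OP & → 7 & 1 = 1. Stack: [1]
STORE_FAST q → q=1. Stack: []
LOAD_FAST_LOAD_FAST w,x → push 25,1. Stack: [25, 1]
BINARY_OP * → 25 * 1 = 25. Stack: [25]
LOAD_CONST → push 10. Stack: [25, 10]
LOAD_FAST x → push 1. Stack: [25, 10, 1]
BINARY_OP - → 10 - 1 = 9. Stack: [25, 9]
BINARY_OP ^ → 25 ^ 9 = 16. Stack: [16]
STORE_FAST m → m=16. Stack: []
LOAD_FAST_LOAD_FAST a,a → push 18,18. Stack: [18, 18]
BINARY_OP % → 18 % 18 = 0. Stack: [0]
STORE_FAST v → v=0. Stack: []
LOAD_FAST m → push 16. Stack: [16]
RETURN_VALUE → return 16.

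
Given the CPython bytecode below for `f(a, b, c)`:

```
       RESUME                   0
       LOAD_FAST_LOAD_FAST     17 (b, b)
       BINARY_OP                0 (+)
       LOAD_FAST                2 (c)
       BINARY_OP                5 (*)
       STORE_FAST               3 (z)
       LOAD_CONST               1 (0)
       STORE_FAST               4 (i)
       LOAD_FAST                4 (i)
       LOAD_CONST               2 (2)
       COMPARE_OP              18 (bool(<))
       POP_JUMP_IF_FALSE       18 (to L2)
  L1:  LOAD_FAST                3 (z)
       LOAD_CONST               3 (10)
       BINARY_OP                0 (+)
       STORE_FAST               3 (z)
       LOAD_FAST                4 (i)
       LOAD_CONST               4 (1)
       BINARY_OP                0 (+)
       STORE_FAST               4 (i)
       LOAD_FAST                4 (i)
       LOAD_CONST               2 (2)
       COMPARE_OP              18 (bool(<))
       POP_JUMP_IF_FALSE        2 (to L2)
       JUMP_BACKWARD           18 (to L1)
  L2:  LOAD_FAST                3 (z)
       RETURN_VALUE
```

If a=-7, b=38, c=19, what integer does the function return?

LOAD_FAST_LOAD_FAST b,b → push 38,38. Stack: [38, 38]
BINARY_OP + → 38 + 38 = 76. Stack: [76]
LOAD_FAST c → push 19. Stack: [76, 19]
BINARY_OP * → 76 * 19 = 1444. Stack: [1444]
STORE_FAST z → z=1444. Stack: []
LOAD_CONST → push 0. Stack: [0]
STORE_FAST i → i=0. Stack: []
LOAD_FAST i → push 0. Stack: [0]
LOAD_CONST → push 2. Stack: [0, 2]
COMPARE_OP bool(<) → 0 vs 2 = True. Stack: [True]
POP_JUMP_IF_FALSE → pop True; no jump. Stack: []
LOAD_FAST z → push 1444. Stack: [1444]
LOAD_CONST → push 10. Stack: [1444, 10]
BINARY_OP + → 1444 + 10 = 1454. Stack: [1454]
STORE_FAST z → z=1454. Stack: []
LOAD_FAST i → push 0. Stack: [0]
LOAD_CONST → push 1. Stack: [0, 1]
BINARY_OP + → 0 + 1 = 1. Stack: [1]
STORE_FAST i → i=1. Stack: []
LOAD_FAST i → push 1. Stack: [1]
LOAD_CONST → push 2. Stack: [1, 2]
COMPARE_OP bool(<) → 1 vs 2 = True. Stack: [True]
POP_JUMP_IF_FALSE → pop True; no jump. Stack: []
LOAD_FAST z → push 1454. Stack: [1454]
LOAD_CONST → push 10. Stack: [1454, 10]
BINARY_OP + → 1454 + 10 = 1464. Stack: [1464]
STORE_FAST z → z=1464. Stack: []
LOAD_FAST i → push 1. Stack: [1]
LOAD_CONST → push 1. Stack: [1, 1]
BINARY_OP + → 1 + 1 = 2. Stack: [2]
STORE_FAST i → i=2. Stack: []
LOAD_FAST i → push 2. Stack: [2]
LOAD_CONST → push 2. Stack: [2, 2]
COMPARE_OP bool(<) → 2 vs 2 = False. Stack: [False]
POP_JUMP_IF_FALSE → pop False; jump. Stack: []
LOAD_FAST z → push 1464. Stack: [1464]
RETURN_VALUE → return 1464.

1464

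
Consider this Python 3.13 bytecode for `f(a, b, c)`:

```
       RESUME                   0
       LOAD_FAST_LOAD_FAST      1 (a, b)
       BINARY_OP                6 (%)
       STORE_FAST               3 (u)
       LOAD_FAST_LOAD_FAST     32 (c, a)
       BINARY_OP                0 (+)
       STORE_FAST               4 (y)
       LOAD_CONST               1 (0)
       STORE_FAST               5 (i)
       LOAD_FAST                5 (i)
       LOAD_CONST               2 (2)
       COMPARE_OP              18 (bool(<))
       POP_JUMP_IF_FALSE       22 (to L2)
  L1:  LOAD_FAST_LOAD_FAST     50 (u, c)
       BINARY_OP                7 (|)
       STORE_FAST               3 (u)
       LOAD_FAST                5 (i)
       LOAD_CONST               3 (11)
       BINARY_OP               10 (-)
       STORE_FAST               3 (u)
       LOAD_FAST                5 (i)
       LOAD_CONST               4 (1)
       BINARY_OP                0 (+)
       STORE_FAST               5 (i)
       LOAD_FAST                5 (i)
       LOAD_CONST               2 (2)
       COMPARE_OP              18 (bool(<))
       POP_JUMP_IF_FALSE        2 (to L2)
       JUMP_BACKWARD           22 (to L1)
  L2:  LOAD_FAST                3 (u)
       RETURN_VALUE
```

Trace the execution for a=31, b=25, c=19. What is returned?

LOAD_FAST_LOAD_FAST a,b → push 31,25. Stack: [31, 25]
BINARY_OP % → 31 % 25 = 6. Stack: [6]
STORE_FAST u → u=6. Stack: []
LOAD_FAST_LOAD_FAST c,a → push 19,31. Stack: [19, 31]
BINARY_OP + → 19 + 31 = 50. Stack: [50]
STORE_FAST y → y=50. Stack: []
LOAD_CONST → push 0. Stack: [0]
STORE_FAST i → i=0. Stack: []
LOAD_FAST i → push 0. Stack: [0]
LOAD_CONST → push 2. Stack: [0, 2]
COMPARE_OP bool(<) → 0 vs 2 = True. Stack: [True]
POP_JUMP_IF_FALSE → pop True; no jump. Stack: []
LOAD_FAST_LOAD_FAST u,c → push 6,19. Stack: [6, 19]
BINARY_OP | → 6 | 19 = 23. Stack: [23]
STORE_FAST u → u=23. Stack: []
LOAD_FAST i → push 0. Stack: [0]
LOAD_CONST → push 11. Stack: [0, 11]
BINARY_OP - → 0 - 11 = -11. Stack: [-11]
STORE_FAST u → u=-11. Stack: []
LOAD_FAST i → push 0. Stack: [0]
LOAD_CONST → push 1. Stack: [0, 1]
BINARY_OP + → 0 + 1 = 1. Stack: [1]
STORE_FAST i → i=1. Stack: []
LOAD_FAST i → push 1. Stack: [1]
LOAD_CONST → push 2. Stack: [1, 2]
COMPARE_OP bool(<) → 1 vs 2 = True. Stack: [True]
POP_JUMP_IF_FALSE → pop True; no jump. Stack: []
LOAD_FAST_LOAD_FAST u,c → push -11,19. Stack: [-11, 19]
BINARY_OP | → -11 | 19 = -9. Stack: [-9]
STORE_FAST u → u=-9. Stack: []
LOAD_FAST i → push 1. Stack: [1]
LOAD_CONST → push 11. Stack: [1, 11]
BINARY_OP - → 1 - 11 = -10. Stack: [-10]
STORE_FAST u → u=-10. Stack: []
LOAD_FAST i → push 1. Stack: [1]
LOAD_CONST → push 1. Stack: [1, 1]
BINARY_OP + → 1 + 1 = 2. Stack: [2]
STORE_FAST i → i=2. Stack: []
LOAD_FAST i → push 2. Stack: [2]
LOAD_CONST → push 2. Stack: [2, 2]
COMPARE_OP bool(<) → 2 vs 2 = False. Stack: [False]
POP_JUMP_IF_FALSE → pop False; jump. Stack: []
LOAD_FAST u → push -10. Stack: [-10]
RETURN_VALUE → return -10.

-10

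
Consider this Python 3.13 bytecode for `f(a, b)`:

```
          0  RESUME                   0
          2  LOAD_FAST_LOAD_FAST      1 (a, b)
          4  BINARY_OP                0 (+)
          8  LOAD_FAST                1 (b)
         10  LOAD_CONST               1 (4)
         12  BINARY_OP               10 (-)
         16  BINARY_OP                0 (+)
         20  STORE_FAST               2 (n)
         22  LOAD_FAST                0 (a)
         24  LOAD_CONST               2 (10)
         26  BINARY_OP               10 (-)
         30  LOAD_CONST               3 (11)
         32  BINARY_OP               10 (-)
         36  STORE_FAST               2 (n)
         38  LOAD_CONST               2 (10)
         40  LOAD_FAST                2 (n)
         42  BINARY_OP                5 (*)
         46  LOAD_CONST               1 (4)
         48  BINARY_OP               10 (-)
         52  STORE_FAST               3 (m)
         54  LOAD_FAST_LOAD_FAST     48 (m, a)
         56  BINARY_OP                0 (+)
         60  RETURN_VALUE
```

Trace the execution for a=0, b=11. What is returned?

-214

LOAD_FAST_LOAD_FAST a,b → push 0,11. Stack: [0, 11]
BINARY_OP + → 0 + 11 = 11. Stack: [11]
LOAD_FAST b → push 11. Stack: [11, 11]
LOAD_CONST → push 4. Stack: [11, 11, 4]
BINARY_OP - → 11 - 4 = 7. Stack: [11, 7]
BINARY_OP + → 11 + 7 = 18. Stack: [18]
STORE_FAST n → n=18. Stack: []
LOAD_FAST a → push 0. Stack: [0]
LOAD_CONST → push 10. Stack: [0, 10]
BINARY_OP - → 0 - 10 = -10. Stack: [-10]
LOAD_CONST → push 11. Stack: [-10, 11]
BINARY_OP - → -10 - 11 = -21. Stack: [-21]
STORE_FAST n → n=-21. Stack: []
LOAD_CONST → push 10. Stack: [10]
LOAD_FAST n → push -21. Stack: [10, -21]
BINARY_OP * → 10 * -21 = -210. Stack: [-210]
LOAD_CONST → push 4. Stack: [-210, 4]
BINARY_OP - → -210 - 4 = -214. Stack: [-214]
STORE_FAST m → m=-214. Stack: []
LOAD_FAST_LOAD_FAST m,a → push -214,0. Stack: [-214, 0]
BINARY_OP + → -214 + 0 = -214. Stack: [-214]
RETURN_VALUE → return -214.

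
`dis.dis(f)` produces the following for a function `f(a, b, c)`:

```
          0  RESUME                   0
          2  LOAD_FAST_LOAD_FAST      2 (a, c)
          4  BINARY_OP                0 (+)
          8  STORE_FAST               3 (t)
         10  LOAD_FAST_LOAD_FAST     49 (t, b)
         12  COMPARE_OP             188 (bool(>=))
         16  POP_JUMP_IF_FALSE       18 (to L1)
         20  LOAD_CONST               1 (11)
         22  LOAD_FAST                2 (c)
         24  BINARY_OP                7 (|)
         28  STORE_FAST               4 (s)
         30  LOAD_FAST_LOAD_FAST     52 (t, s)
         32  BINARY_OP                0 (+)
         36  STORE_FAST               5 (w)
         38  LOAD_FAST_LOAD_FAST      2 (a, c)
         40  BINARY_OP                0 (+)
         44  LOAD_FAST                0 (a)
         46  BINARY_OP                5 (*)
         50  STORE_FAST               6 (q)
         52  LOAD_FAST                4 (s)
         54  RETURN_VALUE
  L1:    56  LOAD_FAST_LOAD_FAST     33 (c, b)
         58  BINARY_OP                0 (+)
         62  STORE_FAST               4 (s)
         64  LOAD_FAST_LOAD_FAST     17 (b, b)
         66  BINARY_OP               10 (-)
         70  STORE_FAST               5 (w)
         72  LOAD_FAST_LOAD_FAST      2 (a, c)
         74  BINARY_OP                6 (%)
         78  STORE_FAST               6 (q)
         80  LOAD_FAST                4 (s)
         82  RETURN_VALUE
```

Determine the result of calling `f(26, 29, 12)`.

15

LOAD_FAST_LOAD_FAST a,c → push 26,12. Stack: [26, 12]
BINARY_OP + → 26 + 12 = 38. Stack: [38]
STORE_FAST t → t=38. Stack: []
LOAD_FAST_LOAD_FAST t,b → push 38,29. Stack: [38, 29]
COMPARE_OP bool(>=) → 38 vs 29 = True. Stack: [True]
POP_JUMP_IF_FALSE → pop True; no jump. Stack: []
LOAD_CONST → push 11. Stack: [11]
LOAD_FAST c → push 12. Stack: [11, 12]
BINARY_OP | → 11 | 12 = 15. Stack: [15]
STORE_FAST s → s=15. Stack: []
LOAD_FAST_LOAD_FAST t,s → push 38,15. Stack: [38, 15]
BINARY_OP + → 38 + 15 = 53. Stack: [53]
STORE_FAST w → w=53. Stack: []
LOAD_FAST_LOAD_FAST a,c → push 26,12. Stack: [26, 12]
BINARY_OP + → 26 + 12 = 38. Stack: [38]
LOAD_FAST a → push 26. Stack: [38, 26]
BINARY_OP * → 38 * 26 = 988. Stack: [988]
STORE_FAST q → q=988. Stack: []
LOAD_FAST s → push 15. Stack: [15]
RETURN_VALUE → return 15.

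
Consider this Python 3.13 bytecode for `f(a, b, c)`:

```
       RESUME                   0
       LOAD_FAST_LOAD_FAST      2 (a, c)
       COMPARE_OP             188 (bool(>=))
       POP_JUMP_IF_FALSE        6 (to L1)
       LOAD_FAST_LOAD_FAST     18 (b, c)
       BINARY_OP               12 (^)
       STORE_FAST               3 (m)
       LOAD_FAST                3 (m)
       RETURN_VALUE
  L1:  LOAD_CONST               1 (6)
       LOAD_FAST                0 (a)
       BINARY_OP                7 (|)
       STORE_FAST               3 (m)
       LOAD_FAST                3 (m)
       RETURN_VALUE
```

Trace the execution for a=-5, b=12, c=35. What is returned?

LOAD_FAST_LOAD_FAST a,c → push -5,35. Stack: [-5, 35]
COMPARE_OP bool(>=) → -5 vs 35 = False. Stack: [False]
POP_JUMP_IF_FALSE → pop False; jump. Stack: []
LOAD_CONST → push 6. Stack: [6]
LOAD_FAST a → push -5. Stack: [6, -5]
BINARY_OP | → 6 | -5 = -1. Stack: [-1]
STORE_FAST m → m=-1. Stack: []
LOAD_FAST m → push -1. Stack: [-1]
RETURN_VALUE → return -1.

-1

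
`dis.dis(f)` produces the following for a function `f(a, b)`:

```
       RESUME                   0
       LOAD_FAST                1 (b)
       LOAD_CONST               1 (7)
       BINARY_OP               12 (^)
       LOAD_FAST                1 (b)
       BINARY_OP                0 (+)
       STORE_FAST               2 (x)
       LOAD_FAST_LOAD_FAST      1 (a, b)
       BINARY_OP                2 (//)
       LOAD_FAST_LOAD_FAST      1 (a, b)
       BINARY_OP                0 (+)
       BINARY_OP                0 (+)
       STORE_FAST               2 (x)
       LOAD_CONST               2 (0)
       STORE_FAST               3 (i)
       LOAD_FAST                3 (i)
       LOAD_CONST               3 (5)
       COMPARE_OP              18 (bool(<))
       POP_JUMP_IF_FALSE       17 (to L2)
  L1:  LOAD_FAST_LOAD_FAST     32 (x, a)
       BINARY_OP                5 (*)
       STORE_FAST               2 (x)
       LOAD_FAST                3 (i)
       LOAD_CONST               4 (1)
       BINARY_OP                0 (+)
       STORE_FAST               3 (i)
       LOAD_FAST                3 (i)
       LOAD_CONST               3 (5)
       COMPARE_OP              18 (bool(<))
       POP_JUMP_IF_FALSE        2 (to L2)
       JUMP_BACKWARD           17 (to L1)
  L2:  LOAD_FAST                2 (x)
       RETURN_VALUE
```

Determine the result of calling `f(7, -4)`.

16807

LOAD_FAST b → push -4
LOAD_CONST → push 7
BINARY_OP ^ → -4 ^ 7 = -5
LOAD_FAST b → push -4
BINARY_OP + → -5 + -4 = -9
STORE_FAST x → x=-9
LOAD_FAST_LOAD_FAST a,b → push 7,-4
BINARY_OP // → 7 // -4 = -2
LOAD_FAST_LOAD_FAST a,b → push 7,-4
BINARY_OP + → 7 + -4 = 3
BINARY_OP + → -2 + 3 = 1
STORE_FAST x → x=1
LOAD_CONST → push 0
STORE_FAST i → i=0
LOAD_FAST i → push 0
LOAD_CONST → push 5
COMPARE_OP bool(<) → 0 vs 5 = True
POP_JUMP_IF_FALSE → pop True; no jump
LOAD_FAST_LOAD_FAST x,a → push 1,7
BINARY_OP * → 1 * 7 = 7
STORE_FAST x → x=7
LOAD_FAST i → push 0
LOAD_CONST → push 1
BINARY_OP + → 0 + 1 = 1
STORE_FAST i → i=1
LOAD_FAST i → push 1
LOAD_CONST → push 5
COMPARE_OP bool(<) → 1 vs 5 = True
POP_JUMP_IF_FALSE → pop True; no jump
LOAD_FAST_LOAD_FAST x,a → push 7,7
BINARY_OP * → 7 * 7 = 49
STORE_FAST x → x=49
LOAD_FAST i → push 1
LOAD_CONST → push 1
BINARY_OP + → 1 + 1 = 2
STORE_FAST i → i=2
LOAD_FAST i → push 2
LOAD_CONST → push 5
COMPARE_OP bool(<) → 2 vs 5 = True
POP_JUMP_IF_FALSE → pop True; no jump
LOAD_FAST_LOAD_FAST x,a → push 49,7
BINARY_OP * → 49 * 7 = 343
STORE_FAST x → x=343
LOAD_FAST i → push 2
LOAD_CONST → push 1
BINARY_OP + → 2 + 1 = 3
STORE_FAST i → i=3
LOAD_FAST i → push 3
LOAD_CONST → push 5
COMPARE_OP bool(<) → 3 vs 5 = True
POP_JUMP_IF_FALSE → pop True; no jump
LOAD_FAST_LOAD_FAST x,a → push 343,7
BINARY_OP * → 343 * 7 = 2401
STORE_FAST x → x=2401
LOAD_FAST i → push 3
LOAD_CONST → push 1
BINARY_OP + → 3 + 1 = 4
STORE_FAST i → i=4
LOAD_FAST i → push 4
LOAD_CONST → push 5
COMPARE_OP bool(<) → 4 vs 5 = True
POP_JUMP_IF_FALSE → pop True; no jump
LOAD_FAST_LOAD_FAST x,a → push 2401,7
BINARY_OP * → 2401 * 7 = 16807
STORE_FAST x → x=16807
LOAD_FAST i → push 4
LOAD_CONST → push 1
BINARY_OP + → 4 + 1 = 5
STORE_FAST i → i=5
LOAD_FAST i → push 5
LOAD_CONST → push 5
COMPARE_OP bool(<) → 5 vs 5 = False
POP_JUMP_IF_FALSE → pop False; jump
LOAD_FAST x → push 16807
RETURN_VALUE → return 16807.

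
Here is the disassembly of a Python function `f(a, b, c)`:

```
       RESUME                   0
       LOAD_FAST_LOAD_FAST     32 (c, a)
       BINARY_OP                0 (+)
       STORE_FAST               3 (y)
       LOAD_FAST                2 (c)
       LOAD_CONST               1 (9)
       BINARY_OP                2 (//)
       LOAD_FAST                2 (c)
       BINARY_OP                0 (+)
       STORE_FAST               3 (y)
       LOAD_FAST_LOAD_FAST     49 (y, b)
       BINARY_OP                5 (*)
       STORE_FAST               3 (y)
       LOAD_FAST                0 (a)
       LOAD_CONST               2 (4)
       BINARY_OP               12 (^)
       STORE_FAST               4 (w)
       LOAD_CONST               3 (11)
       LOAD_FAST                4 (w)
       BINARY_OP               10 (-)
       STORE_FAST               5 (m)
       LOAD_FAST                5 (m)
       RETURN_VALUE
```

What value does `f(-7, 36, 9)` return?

14

LOAD_FAST_LOAD_FAST c,a → push 9,-7. Stack: [9, -7]
BINARY_OP + → 9 + -7 = 2. Stack: [2]
STORE_FAST y → y=2. Stack: []
LOAD_FAST c → push 9. Stack: [9]
LOAD_CONST → push 9. Stack: [9, 9]
BINARY_OP // → 9 // 9 = 1. Stack: [1]
LOAD_FAST c → push 9. Stack: [1, 9]
BINARY_OP + → 1 + 9 = 10. Stack: [10]
STORE_FAST y → y=10. Stack: []
LOAD_FAST_LOAD_FAST y,b → push 10,36. Stack: [10, 36]
BINARY_OP * → 10 * 36 = 360. Stack: [360]
STORE_FAST y → y=360. Stack: []
LOAD_FAST a → push -7. Stack: [-7]
LOAD_CONST → push 4. Stack: [-7, 4]
BINARY_OP ^ → -7 ^ 4 = -3. Stack: [-3]
STORE_FAST w → w=-3. Stack: []
LOAD_CONST → push 11. Stack: [11]
LOAD_FAST w → push -3. Stack: [11, -3]
BINARY_OP - → 11 - -3 = 14. Stack: [14]
STORE_FAST m → m=14. Stack: []
LOAD_FAST m → push 14. Stack: [14]
RETURN_VALUE → return 14.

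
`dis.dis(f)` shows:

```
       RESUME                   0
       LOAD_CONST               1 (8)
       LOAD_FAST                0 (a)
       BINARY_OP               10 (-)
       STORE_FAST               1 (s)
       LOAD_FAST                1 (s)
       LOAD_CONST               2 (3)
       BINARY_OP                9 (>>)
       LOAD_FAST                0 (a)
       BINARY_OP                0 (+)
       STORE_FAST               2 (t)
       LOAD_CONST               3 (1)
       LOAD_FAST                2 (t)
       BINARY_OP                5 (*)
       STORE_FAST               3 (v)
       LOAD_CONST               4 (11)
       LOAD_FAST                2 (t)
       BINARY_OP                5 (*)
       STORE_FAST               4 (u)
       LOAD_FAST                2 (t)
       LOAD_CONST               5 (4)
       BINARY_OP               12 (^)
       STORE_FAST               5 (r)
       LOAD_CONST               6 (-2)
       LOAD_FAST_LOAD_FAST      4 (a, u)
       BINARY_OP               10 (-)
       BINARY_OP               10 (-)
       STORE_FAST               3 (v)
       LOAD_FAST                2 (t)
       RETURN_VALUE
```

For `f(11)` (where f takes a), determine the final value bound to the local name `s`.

-3

LOAD_CONST → push 8. Stack: [8]
LOAD_FAST a → push 11. Stack: [8, 11]
BINARY_OP - → 8 - 11 = -3. Stack: [-3]
STORE_FAST s → s=-3. Stack: []
LOAD_FAST s → push -3. Stack: [-3]
LOAD_CONST → push 3. Stack: [-3, 3]
BINARY_OP >> → -3 >> 3 = -1. Stack: [-1]
LOAD_FAST a → push 11. Stack: [-1, 11]
BINARY_OP + → -1 + 11 = 10. Stack: [10]
STORE_FAST t → t=10. Stack: []
LOAD_CONST → push 1. Stack: [1]
LOAD_FAST t → push 10. Stack: [1, 10]
BINARY_OP * → 1 * 10 = 10. Stack: [10]
STORE_FAST v → v=10. Stack: []
LOAD_CONST → push 11. Stack: [11]
LOAD_FAST t → push 10. Stack: [11, 10]
BINARY_OP * → 11 * 10 = 110. Stack: [110]
STORE_FAST u → u=110. Stack: []
LOAD_FAST t → push 10. Stack: [10]
LOAD_CONST → push 4. Stack: [10, 4]
BINARY_OP ^ → 10 ^ 4 = 14. Stack: [14]
STORE_FAST r → r=14. Stack: []
LOAD_CONST → push -2. Stack: [-2]
LOAD_FAST_LOAD_FAST a,u → push 11,110. Stack: [-2, 11, 110]
BINARY_OP - → 11 - 110 = -99. Stack: [-2, -99]
BINARY_OP - → -2 - -99 = 97. Stack: [97]
STORE_FAST v → v=97. Stack: []
LOAD_FAST t → push 10. Stack: [10]
RETURN_VALUE → return 10.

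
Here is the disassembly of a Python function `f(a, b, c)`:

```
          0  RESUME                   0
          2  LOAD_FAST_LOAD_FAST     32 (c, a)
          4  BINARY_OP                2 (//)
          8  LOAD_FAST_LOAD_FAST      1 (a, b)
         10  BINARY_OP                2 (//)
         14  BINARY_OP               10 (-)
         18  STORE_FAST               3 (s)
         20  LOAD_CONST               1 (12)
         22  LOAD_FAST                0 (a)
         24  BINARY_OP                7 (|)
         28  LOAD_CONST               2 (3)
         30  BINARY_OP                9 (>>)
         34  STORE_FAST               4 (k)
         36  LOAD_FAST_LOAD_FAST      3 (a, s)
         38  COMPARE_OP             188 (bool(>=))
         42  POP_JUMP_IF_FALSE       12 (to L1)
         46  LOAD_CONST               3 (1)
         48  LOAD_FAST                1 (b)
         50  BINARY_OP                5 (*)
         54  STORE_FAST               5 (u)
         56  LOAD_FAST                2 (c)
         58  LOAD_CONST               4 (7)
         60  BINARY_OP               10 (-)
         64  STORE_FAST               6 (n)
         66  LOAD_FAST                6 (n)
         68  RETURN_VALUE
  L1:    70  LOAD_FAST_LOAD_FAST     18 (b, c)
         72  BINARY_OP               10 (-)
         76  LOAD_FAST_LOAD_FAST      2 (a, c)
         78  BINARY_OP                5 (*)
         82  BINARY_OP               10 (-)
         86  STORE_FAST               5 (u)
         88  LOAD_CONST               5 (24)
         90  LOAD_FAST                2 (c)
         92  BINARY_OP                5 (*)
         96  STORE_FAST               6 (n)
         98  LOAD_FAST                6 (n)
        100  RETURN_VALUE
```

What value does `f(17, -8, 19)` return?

LOAD_FAST_LOAD_FAST c,a → push 19,17. Stack: [19, 17]
BINARY_OP // → 19 // 17 = 1. Stack: [1]
LOAD_FAST_LOAD_FAST a,b → push 17,-8. Stack: [1, 17, -8]
BINARY_OP // → 17 // -8 = -3. Stack: [1, -3]
BINARY_OP - → 1 - -3 = 4. Stack: [4]
STORE_FAST s → s=4. Stack: []
LOAD_CONST → push 12. Stack: [12]
LOAD_FAST a → push 17. Stack: [12, 17]
BINARY_OP | → 12 | 17 = 29. Stack: [29]
LOAD_CONST → push 3. Stack: [29, 3]
BINARY_OP >> → 29 >> 3 = 3. Stack: [3]
STORE_FAST k → k=3. Stack: []
LOAD_FAST_LOAD_FAST a,s → push 17,4. Stack: [17, 4]
COMPARE_OP bool(>=) → 17 vs 4 = True. Stack: [True]
POP_JUMP_IF_FALSE → pop True; no jump. Stack: []
LOAD_CONST → push 1. Stack: [1]
LOAD_FAST b → push -8. Stack: [1, -8]
BINARY_OP * → 1 * -8 = -8. Stack: [-8]
STORE_FAST u → u=-8. Stack: []
LOAD_FAST c → push 19. Stack: [19]
LOAD_CONST → push 7. Stack: [19, 7]
BINARY_OP - → 19 - 7 = 12. Stack: [12]
STORE_FAST n → n=12. Stack: []
LOAD_FAST n → push 12. Stack: [12]
RETURN_VALUE → return 12.

12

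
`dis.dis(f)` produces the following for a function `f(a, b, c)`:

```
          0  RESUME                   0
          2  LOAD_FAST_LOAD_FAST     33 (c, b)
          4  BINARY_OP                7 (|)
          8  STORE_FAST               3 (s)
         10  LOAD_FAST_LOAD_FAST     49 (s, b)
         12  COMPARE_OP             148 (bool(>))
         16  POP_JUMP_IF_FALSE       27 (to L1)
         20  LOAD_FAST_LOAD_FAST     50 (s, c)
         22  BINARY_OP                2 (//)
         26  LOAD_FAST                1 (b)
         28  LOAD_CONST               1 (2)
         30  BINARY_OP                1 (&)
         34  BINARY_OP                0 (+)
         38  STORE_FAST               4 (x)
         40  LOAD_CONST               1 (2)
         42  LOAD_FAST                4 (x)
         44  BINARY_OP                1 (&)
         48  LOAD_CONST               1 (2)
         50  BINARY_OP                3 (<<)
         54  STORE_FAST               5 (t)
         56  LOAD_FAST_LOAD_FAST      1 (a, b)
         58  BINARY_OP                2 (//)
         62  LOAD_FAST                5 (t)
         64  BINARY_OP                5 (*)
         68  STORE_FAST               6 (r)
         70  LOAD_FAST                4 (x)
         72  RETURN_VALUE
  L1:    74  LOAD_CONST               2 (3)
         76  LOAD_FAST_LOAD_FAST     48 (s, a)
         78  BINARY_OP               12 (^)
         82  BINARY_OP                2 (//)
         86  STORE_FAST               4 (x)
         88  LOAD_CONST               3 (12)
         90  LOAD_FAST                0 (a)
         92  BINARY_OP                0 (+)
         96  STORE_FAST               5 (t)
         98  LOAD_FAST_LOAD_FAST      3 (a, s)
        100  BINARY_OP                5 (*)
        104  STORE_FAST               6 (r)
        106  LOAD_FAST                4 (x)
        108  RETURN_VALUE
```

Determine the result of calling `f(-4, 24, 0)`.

LOAD_FAST_LOAD_FAST c,b → push 0,24. Stack: [0, 24]
BINARY_OP | → 0 | 24 = 24. Stack: [24]
STORE_FAST s → s=24. Stack: []
LOAD_FAST_LOAD_FAST s,b → push 24,24. Stack: [24, 24]
COMPARE_OP bool(>) → 24 vs 24 = False. Stack: [False]
POP_JUMP_IF_FALSE → pop False; jump. Stack: []
LOAD_CONST → push 3. Stack: [3]
LOAD_FAST_LOAD_FAST s,a → push 24,-4. Stack: [3, 24, -4]
BINARY_OP ^ → 24 ^ -4 = -28. Stack: [3, -28]
BINARY_OP // → 3 // -28 = -1. Stack: [-1]
STORE_FAST x → x=-1. Stack: []
LOAD_CONST → push 12. Stack: [12]
LOAD_FAST a → push -4. Stack: [12, -4]
BINARY_OP + → 12 + -4 = 8. Stack: [8]
STORE_FAST t → t=8. Stack: []
LOAD_FAST_LOAD_FAST a,s → push -4,24. Stack: [-4, 24]
BINARY_OP * → -4 * 24 = -96. Stack: [-96]
STORE_FAST r → r=-96. Stack: []
LOAD_FAST x → push -1. Stack: [-1]
RETURN_VALUE → return -1.

-1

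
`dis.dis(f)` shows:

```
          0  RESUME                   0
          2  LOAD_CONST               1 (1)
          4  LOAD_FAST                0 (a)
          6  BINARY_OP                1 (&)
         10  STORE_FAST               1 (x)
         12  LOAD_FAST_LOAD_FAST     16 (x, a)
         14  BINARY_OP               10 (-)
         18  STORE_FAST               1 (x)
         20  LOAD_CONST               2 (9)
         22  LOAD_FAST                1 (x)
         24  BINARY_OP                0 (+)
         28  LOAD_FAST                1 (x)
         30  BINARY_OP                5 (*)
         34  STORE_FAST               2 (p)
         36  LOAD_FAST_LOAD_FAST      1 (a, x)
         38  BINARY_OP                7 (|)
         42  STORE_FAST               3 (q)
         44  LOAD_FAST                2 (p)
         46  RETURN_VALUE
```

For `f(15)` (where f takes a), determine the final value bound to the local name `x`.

LOAD_CONST → push 1. Stack: [1]
LOAD_FAST a → push 15. Stack: [1, 15]
BINARY_OP & → 1 & 15 = 1. Stack: [1]
STORE_FAST x → x=1. Stack: []
LOAD_FAST_LOAD_FAST x,a → push 1,15. Stack: [1, 15]
BINARY_OP - → 1 - 15 = -14. Stack: [-14]
STORE_FAST x → x=-14. Stack: []
LOAD_CONST → push 9. Stack: [9]
LOAD_FAST x → push -14. Stack: [9, -14]
BINARY_OP + → 9 + -14 = -5. Stack: [-5]
LOAD_FAST x → push -14. Stack: [-5, -14]
BINARY_OP * → -5 * -14 = 70. Stack: [70]
STORE_FAST p → p=70. Stack: []
LOAD_FAST_LOAD_FAST a,x → push 15,-14. Stack: [15, -14]
BINARY_OP | → 15 | -14 = -1. Stack: [-1]
STORE_FAST q → q=-1. Stack: []
LOAD_FAST p → push 70. Stack: [70]
RETURN_VALUE → return 70.

-14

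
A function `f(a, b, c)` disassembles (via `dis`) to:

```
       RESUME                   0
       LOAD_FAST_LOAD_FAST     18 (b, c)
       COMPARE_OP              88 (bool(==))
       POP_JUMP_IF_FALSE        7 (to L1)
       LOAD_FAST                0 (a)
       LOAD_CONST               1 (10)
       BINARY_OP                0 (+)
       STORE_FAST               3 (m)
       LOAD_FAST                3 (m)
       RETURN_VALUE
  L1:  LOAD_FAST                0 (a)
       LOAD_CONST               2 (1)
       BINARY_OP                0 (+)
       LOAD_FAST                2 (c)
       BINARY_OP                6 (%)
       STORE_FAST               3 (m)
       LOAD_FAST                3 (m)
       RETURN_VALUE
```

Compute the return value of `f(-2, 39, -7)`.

LOAD_FAST_LOAD_FAST b,c → push 39,-7. Stack: [39, -7]
COMPARE_OP bool(==) → 39 vs -7 = False. Stack: [False]
POP_JUMP_IF_FALSE → pop False; jump. Stack: []
LOAD_FAST a → push -2. Stack: [-2]
LOAD_CONST → push 1. Stack: [-2, 1]
BINARY_OP + → -2 + 1 = -1. Stack: [-1]
LOAD_FAST c → push -7. Stack: [-1, -7]
BINARY_OP % → -1 % -7 = -1. Stack: [-1]
STORE_FAST m → m=-1. Stack: []
LOAD_FAST m → push -1. Stack: [-1]
RETURN_VALUE → return -1.

-1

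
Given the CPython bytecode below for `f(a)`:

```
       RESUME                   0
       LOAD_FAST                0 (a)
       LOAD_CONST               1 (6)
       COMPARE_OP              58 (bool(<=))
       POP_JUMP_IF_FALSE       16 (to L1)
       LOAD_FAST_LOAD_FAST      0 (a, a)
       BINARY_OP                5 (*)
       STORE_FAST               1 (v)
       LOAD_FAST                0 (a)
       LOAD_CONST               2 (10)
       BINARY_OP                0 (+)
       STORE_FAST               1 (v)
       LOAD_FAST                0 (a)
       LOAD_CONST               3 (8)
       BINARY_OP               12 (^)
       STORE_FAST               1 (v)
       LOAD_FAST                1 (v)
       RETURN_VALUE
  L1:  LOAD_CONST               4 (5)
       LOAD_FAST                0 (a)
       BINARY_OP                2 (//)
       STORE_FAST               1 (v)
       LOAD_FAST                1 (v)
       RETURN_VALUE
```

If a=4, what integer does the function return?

12

LOAD_FAST a → push 4. Stack: [4]
LOAD_CONST → push 6. Stack: [4, 6]
COMPARE_OP bool(<=) → 4 vs 6 = True. Stack: [True]
POP_JUMP_IF_FALSE → pop True; no jump. Stack: []
LOAD_FAST_LOAD_FAST a,a → push 4,4. Stack: [4, 4]
BINARY_OP * → 4 * 4 = 16. Stack: [16]
STORE_FAST v → v=16. Stack: []
LOAD_FAST a → push 4. Stack: [4]
LOAD_CONST → push 10. Stack: [4, 10]
BINARY_OP + → 4 + 10 = 14. Stack: [14]
STORE_FAST v → v=14. Stack: []
LOAD_FAST a → push 4. Stack: [4]
LOAD_CONST → push 8. Stack: [4, 8]
BINARY_OP ^ → 4 ^ 8 = 12. Stack: [12]
STORE_FAST v → v=12. Stack: []
LOAD_FAST v → push 12. Stack: [12]
RETURN_VALUE → return 12.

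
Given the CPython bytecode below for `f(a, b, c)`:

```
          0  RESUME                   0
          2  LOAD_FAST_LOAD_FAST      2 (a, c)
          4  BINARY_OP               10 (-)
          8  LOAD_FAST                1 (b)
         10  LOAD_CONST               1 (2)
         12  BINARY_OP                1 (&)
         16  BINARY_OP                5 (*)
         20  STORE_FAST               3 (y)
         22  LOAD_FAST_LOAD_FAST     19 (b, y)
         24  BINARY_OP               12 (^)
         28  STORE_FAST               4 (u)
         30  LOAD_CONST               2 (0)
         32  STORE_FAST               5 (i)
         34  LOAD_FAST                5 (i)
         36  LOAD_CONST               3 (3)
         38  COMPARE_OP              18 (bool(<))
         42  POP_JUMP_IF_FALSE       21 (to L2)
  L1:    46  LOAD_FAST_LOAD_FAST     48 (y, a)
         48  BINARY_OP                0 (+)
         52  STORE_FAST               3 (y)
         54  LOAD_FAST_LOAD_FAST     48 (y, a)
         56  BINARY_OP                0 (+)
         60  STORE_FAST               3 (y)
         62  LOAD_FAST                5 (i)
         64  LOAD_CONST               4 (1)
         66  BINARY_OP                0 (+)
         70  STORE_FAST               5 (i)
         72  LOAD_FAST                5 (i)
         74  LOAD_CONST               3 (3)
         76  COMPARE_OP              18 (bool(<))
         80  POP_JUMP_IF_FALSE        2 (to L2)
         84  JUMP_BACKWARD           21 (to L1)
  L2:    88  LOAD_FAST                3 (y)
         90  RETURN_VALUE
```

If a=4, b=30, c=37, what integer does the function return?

LOAD_FAST_LOAD_FAST a,c → push 4,37. Stack: [4, 37]
BINARY_OP - → 4 - 37 = -33. Stack: [-33]
LOAD_FAST b → push 30. Stack: [-33, 30]
LOAD_CONST → push 2. Stack: [-33, 30, 2]
BINARY_OP & → 30 & 2 = 2. Stack: [-33, 2]
BINARY_OP * → -33 * 2 = -66. Stack: [-66]
STORE_FAST y → y=-66. Stack: []
LOAD_FAST_LOAD_FAST b,y → push 30,-66. Stack: [30, -66]
BINARY_OP ^ → 30 ^ -66 = -96. Stack: [-96]
STORE_FAST u → u=-96. Stack: []
LOAD_CONST → push 0. Stack: [0]
STORE_FAST i → i=0. Stack: []
LOAD_FAST i → push 0. Stack: [0]
LOAD_CONST → push 3. Stack: [0, 3]
COMPARE_OP bool(<) → 0 vs 3 = True. Stack: [True]
POP_JUMP_IF_FALSE → pop True; no jump. Stack: []
LOAD_FAST_LOAD_FAST y,a → push -66,4. Stack: [-66, 4]
BINARY_OP + → -66 + 4 = -62. Stack: [-62]
STORE_FAST y → y=-62. Stack: []
LOAD_FAST_LOAD_FAST y,a → push -62,4. Stack: [-62, 4]
BINARY_OP + → -62 + 4 = -58. Stack: [-58]
STORE_FAST y → y=-58. Stack: []
LOAD_FAST i → push 0. Stack: [0]
LOAD_CONST → push 1. Stack: [0, 1]
BINARY_OP + → 0 + 1 = 1. Stack: [1]
STORE_FAST i → i=1. Stack: []
LOAD_FAST i → push 1. Stack: [1]
LOAD_CONST → push 3. Stack: [1, 3]
COMPARE_OP bool(<) → 1 vs 3 = True. Stack: [True]
POP_JUMP_IF_FALSE → pop True; no jump. Stack: []
LOAD_FAST_LOAD_FAST y,a → push -58,4. Stack: [-58, 4]
BINARY_OP + → -58 + 4 = -54. Stack: [-54]
STORE_FAST y → y=-54. Stack: []
LOAD_FAST_LOAD_FAST y,a → push -54,4. Stack: [-54, 4]
BINARY_OP + → -54 + 4 = -50. Stack: [-50]
STORE_FAST y → y=-50. Stack: []
LOAD_FAST i → push 1. Stack: [1]
LOAD_CONST → push 1. Stack: [1, 1]
BINARY_OP + → 1 + 1 = 2. Stack: [2]
STORE_FAST i → i=2. Stack: []
LOAD_FAST i → push 2. Stack: [2]
LOAD_CONST → push 3. Stack: [2, 3]
COMPARE_OP bool(<) → 2 vs 3 = True. Stack: [True]
POP_JUMP_IF_FALSE → pop True; no jump. Stack: []
LOAD_FAST_LOAD_FAST y,a → push -50,4. Stack: [-50, 4]
BINARY_OP + → -50 + 4 = -46. Stack: [-46]
STORE_FAST y → y=-46. Stack: []
LOAD_FAST_LOAD_FAST y,a → push -46,4. Stack: [-46, 4]
BINARY_OP + → -46 + 4 = -42. Stack: [-42]
STORE_FAST y → y=-42. Stack: []
LOAD_FAST i → push 2. Stack: [2]
LOAD_CONST → push 1. Stack: [2, 1]
BINARY_OP + → 2 + 1 = 3. Stack: [3]
STORE_FAST i → i=3. Stack: []
LOAD_FAST i → push 3. Stack: [3]
LOAD_CONST → push 3. Stack: [3, 3]
COMPARE_OP bool(<) → 3 vs 3 = False. Stack: [False]
POP_JUMP_IF_FALSE → pop False; jump. Stack: []
LOAD_FAST y → push -42. Stack: [-42]
RETURN_VALUE → return -42.

-42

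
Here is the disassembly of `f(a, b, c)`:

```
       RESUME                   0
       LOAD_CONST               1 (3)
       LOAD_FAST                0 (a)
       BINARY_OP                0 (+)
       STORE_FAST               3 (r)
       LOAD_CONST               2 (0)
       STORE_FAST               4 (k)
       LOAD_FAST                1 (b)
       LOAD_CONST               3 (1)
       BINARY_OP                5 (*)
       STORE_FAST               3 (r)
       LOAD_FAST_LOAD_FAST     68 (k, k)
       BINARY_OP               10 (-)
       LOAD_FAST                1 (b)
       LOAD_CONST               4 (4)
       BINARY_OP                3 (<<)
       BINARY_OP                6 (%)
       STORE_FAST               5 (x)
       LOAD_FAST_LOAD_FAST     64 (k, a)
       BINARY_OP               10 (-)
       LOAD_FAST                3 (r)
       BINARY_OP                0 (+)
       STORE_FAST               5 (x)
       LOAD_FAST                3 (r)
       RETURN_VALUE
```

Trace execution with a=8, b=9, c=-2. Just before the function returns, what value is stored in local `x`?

LOAD_CONST → push 3. Stack: [3]
LOAD_FAST a → push 8. Stack: [3, 8]
BINARY_OP + → 3 + 8 = 11. Stack: [11]
STORE_FAST r → r=11. Stack: []
LOAD_CONST → push 0. Stack: [0]
STORE_FAST k → k=0. Stack: []
LOAD_FAST b → push 9. Stack: [9]
LOAD_CONST → push 1. Stack: [9, 1]
BINARY_OP * → 9 * 1 = 9. Stack: [9]
STORE_FAST r → r=9. Stack: []
LOAD_FAST_LOAD_FAST k,k → push 0,0. Stack: [0, 0]
BINARY_OP - → 0 - 0 = 0. Stack: [0]
LOAD_FAST b → push 9. Stack: [0, 9]
LOAD_CONST → push 4. Stack: [0, 9, 4]
BINARY_OP << → 9 << 4 = 144. Stack: [0, 144]
BINARY_OP % → 0 % 144 = 0. Stack: [0]
STORE_FAST x → x=0. Stack: []
LOAD_FAST_LOAD_FAST k,a → push 0,8. Stack: [0, 8]
BINARY_OP - → 0 - 8 = -8. Stack: [-8]
LOAD_FAST r → push 9. Stack: [-8, 9]
BINARY_OP + → -8 + 9 = 1. Stack: [1]
STORE_FAST x → x=1. Stack: []
LOAD_FAST r → push 9. Stack: [9]
RETURN_VALUE → return 9.

1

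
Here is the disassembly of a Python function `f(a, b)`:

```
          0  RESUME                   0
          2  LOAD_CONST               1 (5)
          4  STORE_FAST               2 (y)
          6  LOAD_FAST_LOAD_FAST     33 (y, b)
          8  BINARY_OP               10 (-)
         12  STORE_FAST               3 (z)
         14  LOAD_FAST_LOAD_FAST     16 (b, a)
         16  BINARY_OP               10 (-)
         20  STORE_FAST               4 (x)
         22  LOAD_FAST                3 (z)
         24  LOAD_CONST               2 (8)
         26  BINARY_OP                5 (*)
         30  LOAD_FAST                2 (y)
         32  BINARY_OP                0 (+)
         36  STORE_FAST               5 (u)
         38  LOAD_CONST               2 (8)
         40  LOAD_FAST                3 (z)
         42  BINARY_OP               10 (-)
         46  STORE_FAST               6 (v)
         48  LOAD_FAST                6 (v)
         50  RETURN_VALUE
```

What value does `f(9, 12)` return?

LOAD_CONST → push 5. Stack: [5]
STORE_FAST y → y=5. Stack: []
LOAD_FAST_LOAD_FAST y,b → push 5,12. Stack: [5, 12]
BINARY_OP - → 5 - 12 = -7. Stack: [-7]
STORE_FAST z → z=-7. Stack: []
LOAD_FAST_LOAD_FAST b,a → push 12,9. Stack: [12, 9]
BINARY_OP - → 12 - 9 = 3. Stack: [3]
STORE_FAST x → x=3. Stack: []
LOAD_FAST z → push -7. Stack: [-7]
LOAD_CONST → push 8. Stack: [-7, 8]
BINARY_OP * → -7 * 8 = -56. Stack: [-56]
LOAD_FAST y → push 5. Stack: [-56, 5]
BINARY_OP + → -56 + 5 = -51. Stack: [-51]
STORE_FAST u → u=-51. Stack: []
LOAD_CONST → push 8. Stack: [8]
LOAD_FAST z → push -7. Stack: [8, -7]
BINARY_OP - → 8 - -7 = 15. Stack: [15]
STORE_FAST v → v=15. Stack: []
LOAD_FAST v → push 15. Stack: [15]
RETURN_VALUE → return 15.

15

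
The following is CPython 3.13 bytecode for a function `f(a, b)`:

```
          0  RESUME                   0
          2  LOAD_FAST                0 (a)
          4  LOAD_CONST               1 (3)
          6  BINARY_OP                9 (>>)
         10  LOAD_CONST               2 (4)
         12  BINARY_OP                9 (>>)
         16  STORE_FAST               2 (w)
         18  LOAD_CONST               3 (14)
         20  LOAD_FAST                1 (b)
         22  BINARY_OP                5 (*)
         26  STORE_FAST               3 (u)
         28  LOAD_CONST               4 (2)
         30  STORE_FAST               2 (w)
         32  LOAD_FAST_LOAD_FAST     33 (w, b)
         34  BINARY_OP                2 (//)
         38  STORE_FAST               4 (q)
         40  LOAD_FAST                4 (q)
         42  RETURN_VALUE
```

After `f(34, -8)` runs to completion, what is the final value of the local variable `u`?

LOAD_FAST a → push 34. Stack: [34]
LOAD_CONST → push 3. Stack: [34, 3]
BINARY_OP >> → 34 >> 3 = 4. Stack: [4]
LOAD_CONST → push 4. Stack: [4, 4]
BINARY_OP >> → 4 >> 4 = 0. Stack: [0]
STORE_FAST w → w=0. Stack: []
LOAD_CONST → push 14. Stack: [14]
LOAD_FAST b → push -8. Stack: [14, -8]
BINARY_OP * → 14 * -8 = -112. Stack: [-112]
STORE_FAST u → u=-112. Stack: []
LOAD_CONST → push 2. Stack: [2]
STORE_FAST w → w=2. Stack: []
LOAD_FAST_LOAD_FAST w,b → push 2,-8. Stack: [2, -8]
BINARY_OP // → 2 // -8 = -1. Stack: [-1]
STORE_FAST q → q=-1. Stack: []
LOAD_FAST q → push -1. Stack: [-1]
RETURN_VALUE → return -1.

-112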